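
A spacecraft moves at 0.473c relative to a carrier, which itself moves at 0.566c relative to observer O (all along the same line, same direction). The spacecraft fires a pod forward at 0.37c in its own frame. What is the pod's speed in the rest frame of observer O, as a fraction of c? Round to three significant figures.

Compose velocities in two stages. Stage 1 (into S'): u₁ = (0.37+0.473)/(1+0.37×0.473) = 0.71744.
Stage 2 (into S): u = (0.71744+0.566)/(1+0.71744×0.566) = 0.91278, so the speed is 0.913c.

0.913c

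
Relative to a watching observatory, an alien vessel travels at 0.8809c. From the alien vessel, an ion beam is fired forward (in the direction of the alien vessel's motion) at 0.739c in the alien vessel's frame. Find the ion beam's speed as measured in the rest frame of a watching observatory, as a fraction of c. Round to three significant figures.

0.981c

Relativistic velocity addition: u = (u' + v)/(1 + u'v/c²), with u' = 0.739c and v = 0.8809c.
Numerator: 0.739 + 0.8809 = 1.6199. Denominator: 1 + (0.739)(0.8809) = 1.6509851.
u = 1.6199/1.6509851 = 0.98117, so the speed is 0.981c.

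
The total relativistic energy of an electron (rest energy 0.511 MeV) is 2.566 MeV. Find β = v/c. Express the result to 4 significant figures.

Total energy E = γmc² gives γ = 2.566/0.511 = 5.0215.
Hence β = √(1 − 1/γ²) = √(1 − 0.0396582) = √0.9603418 = 0.9800.

0.9800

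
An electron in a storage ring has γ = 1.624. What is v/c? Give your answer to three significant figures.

0.788

β = √(1 − 1/γ²) = √(1 − 1/2.637376) = √0.620835 = 0.788.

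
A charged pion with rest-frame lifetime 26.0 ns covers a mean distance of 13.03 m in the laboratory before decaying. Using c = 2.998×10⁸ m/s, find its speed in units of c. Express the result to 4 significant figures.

Lab distance = (lab lifetime)·v = γτ·βc, so βγ = d/(cτ) = 13.03/(2.998×10⁸ × 2.600×10^-8) = 1.6716.
With βγ = 1.6716: γ² = 1 + (βγ)² = 3.79425, and β = (βγ)/γ = 1.6716/1.94788 = 0.8582.

0.8582c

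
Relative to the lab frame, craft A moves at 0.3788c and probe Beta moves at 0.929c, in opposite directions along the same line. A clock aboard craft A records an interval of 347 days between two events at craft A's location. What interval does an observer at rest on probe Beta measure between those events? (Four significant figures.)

1370 days

Speed of craft A in probe Beta's frame: u = (v_A + v_B)/(1 + v_A v_B/c²) = (0.3788 + 0.929)/(1 + 0.3788×0.929) = 1.3078/1.3519052 = 0.96738; |u| = 0.96738c.
At |u| = 0.96738c, γ = (1 − 0.935824)^(−1/2) = 3.9474.
Craft A's interval is proper; time dilation gives Δt_B = γΔτ = 3.9474 × 347 days = 1370 days.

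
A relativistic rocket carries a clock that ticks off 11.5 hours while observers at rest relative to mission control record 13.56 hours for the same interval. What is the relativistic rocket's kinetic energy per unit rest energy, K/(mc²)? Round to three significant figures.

The time-dilation ratio gives γ = 13.56/11.5 = 1.17913.
K/(mc²) = γ − 1 = 1.17913 − 1 = 0.179.

0.179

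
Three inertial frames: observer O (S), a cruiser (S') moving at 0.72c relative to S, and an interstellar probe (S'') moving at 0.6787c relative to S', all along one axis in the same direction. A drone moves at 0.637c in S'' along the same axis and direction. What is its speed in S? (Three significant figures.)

First combine the drone and interstellar probe (S''→S'): u₁ = (0.637 + 0.6787)/(1 + 0.637×0.6787) = 1.3157/1.4323319 = 0.91857.
Then combine with the cruiser (S'→S): u = (0.91857 + 0.72)/(1 + 0.91857×0.72) = 1.63857/1.6613704 = 0.98628.

0.986c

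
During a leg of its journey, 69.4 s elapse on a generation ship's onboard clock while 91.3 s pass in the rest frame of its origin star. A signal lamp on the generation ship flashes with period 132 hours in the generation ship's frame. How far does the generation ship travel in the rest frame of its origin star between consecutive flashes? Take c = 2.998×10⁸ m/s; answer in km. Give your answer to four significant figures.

The time-dilation ratio gives γ = 91.3/69.4 = 1.31556.
β = √(1 − 1/γ²) = 0.64977. Lab-frame period = γτ = 1.31556×132 hours = 173.65 hours. Distance = βc × γτ = 0.64977 × 2.998×10⁸ m/s × 625140 s = 1.2178×10^14 m = 1.218×10^11 km.

1.218×10^11 km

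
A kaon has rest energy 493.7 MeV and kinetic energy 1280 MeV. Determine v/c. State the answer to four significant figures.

K = (γ−1)mc², so γ = 1 + 1280/493.7 = 3.5927.
Then v/c = √(1 − γ⁻²) = √(1 − 0.0774744) = √0.9225256 = 0.9605.

0.9605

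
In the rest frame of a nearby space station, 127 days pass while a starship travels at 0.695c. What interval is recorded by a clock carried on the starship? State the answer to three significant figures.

91.3 days

γ = 1/√(1 − β²) = 1/√(1 − 0.483025) = 1/√0.516975 = 1/0.71901 = 1.3908.
The starship's clock runs slow as seen from a nearby space station, so Δτ = Δt/γ = 127/1.3908 = 91.3 days.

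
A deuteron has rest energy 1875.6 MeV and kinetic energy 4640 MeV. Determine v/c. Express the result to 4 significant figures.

0.9577

K = (γ−1)mc², so γ = 1 + 4640/1875.6 = 3.4739.
Then v/c = √(1 − γ⁻²) = √(1 − 0.0828639) = √0.9171361 = 0.9577.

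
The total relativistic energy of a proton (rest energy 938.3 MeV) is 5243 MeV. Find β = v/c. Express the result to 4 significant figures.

γ = E/(mc²) = 5243/938.3 = 5.5878.
β = √(1 − 1/γ²) = √(1 − 0.0320271) = √0.9679729 = 0.9839.

0.9839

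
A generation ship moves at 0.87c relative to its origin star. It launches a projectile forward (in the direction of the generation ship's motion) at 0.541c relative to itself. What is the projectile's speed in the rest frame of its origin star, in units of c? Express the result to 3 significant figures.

0.959c

In units of c, u = (u' + v)/(1 + u'v) with u' = 0.541 and v = 0.87.
Numerator: 0.541 + 0.87 = 1.411. Denominator: 1 + (0.541)(0.87) = 1.47067.
u = 1.411/1.47067 = 0.95943, so the speed is 0.959c.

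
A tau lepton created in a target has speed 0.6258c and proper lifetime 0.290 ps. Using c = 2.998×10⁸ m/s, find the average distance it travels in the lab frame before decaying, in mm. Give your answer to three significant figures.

With β = 0.6258, γ = 1/√(1 − 0.6258²) = 1/√0.60837436 = 1.2821.
Lab-frame lifetime: Δt = γτ = 1.2821 × 0.290 ps = 0.37181 ps.
Distance: d = vΔt = 0.6258 × 2.998×10⁸ m/s × 3.7181×10^-13 s = 6.98×10^-5 m = 0.0698 mm.

0.0698 mm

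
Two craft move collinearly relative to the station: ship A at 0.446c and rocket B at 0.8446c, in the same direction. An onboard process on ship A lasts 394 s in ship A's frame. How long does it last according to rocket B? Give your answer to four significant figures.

The velocity of ship A relative to rocket B is (0.446 − 0.8446)c / (1 − 0.446×0.8446) = −0.63949c; relative speed 0.63949c.
γ for this relative speed: γ = 1/√(1 − 0.408947) = 1.3007.
Ship A's interval is proper; time dilation gives Δt_B = γΔτ = 1.3007 × 394 s = 512.5 s.

512.5 s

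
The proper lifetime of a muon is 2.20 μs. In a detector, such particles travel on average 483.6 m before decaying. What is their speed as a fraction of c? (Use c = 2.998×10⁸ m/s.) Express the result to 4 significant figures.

0.5913c

Let x = d/(cτ) = 483.6 m / (2.998×10⁸ m/s × 2.200×10^-6 s) = 0.73322. Since d = βγcτ, x = βγ = β/√(1−β²).
Solving: β² = x²/(1+x²) = 0.537612/1.537612 = 0.349641, so β = 0.5913.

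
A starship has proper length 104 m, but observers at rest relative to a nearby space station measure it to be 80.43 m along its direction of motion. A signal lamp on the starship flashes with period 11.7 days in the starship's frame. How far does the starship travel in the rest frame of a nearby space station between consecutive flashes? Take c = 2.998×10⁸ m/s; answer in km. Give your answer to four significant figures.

2.484×10^11 km

γ = L₀/L = 104/80.43 = 1.29305.
β = √(1 − 1/γ²) = 0.63396. Lab-frame period = γτ = 1.29305×11.7 days = 15.129 days. Distance = βc × γτ = 0.63396 × 2.998×10⁸ m/s × 1307145.6 s = 2.4844×10^14 m = 2.484×10^11 km.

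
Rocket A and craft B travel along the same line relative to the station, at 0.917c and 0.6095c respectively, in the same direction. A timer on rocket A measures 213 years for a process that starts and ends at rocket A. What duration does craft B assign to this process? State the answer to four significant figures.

297.1 years

Speed of rocket A in craft B's frame: u = (v_A − v_B)/(1 − v_A v_B/c²) = (0.917 − 0.6095)/(1 − 0.917×0.6095) = 0.3075/0.4410885 = 0.69714; |u| = 0.69714c.
γ for this relative speed: γ = 1/√(1 − 0.486004) = 1.3948.
Rocket A's interval is proper; time dilation gives Δt_B = γΔτ = 1.3948 × 213 years = 297.1 years.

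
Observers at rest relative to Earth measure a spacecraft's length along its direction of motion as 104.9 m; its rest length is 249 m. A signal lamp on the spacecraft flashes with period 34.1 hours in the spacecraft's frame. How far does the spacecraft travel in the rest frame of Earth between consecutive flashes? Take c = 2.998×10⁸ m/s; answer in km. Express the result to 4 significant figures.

Length contraction gives γ = L₀/L = 249/104.9 = 2.37369.
β = √(1 − 1/γ²) = 0.90693. Lab-frame period = γτ = 2.37369×34.1 hours = 80.943 hours. Distance = βc × γτ = 0.90693 × 2.998×10⁸ m/s × 291394.8 s = 7.9230×10^13 m = 7.923×10^10 km.

7.923×10^10 km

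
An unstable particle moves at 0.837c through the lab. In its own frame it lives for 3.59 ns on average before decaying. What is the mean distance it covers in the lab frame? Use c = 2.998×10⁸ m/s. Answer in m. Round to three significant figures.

β² = 0.700569, so γ = 1/√0.299431 = 1.8275.
Lab-frame lifetime: Δt = γτ = 1.8275 × 3.59 ns = 6.5607 ns.
Distance: d = vΔt = 0.837 × 2.998×10⁸ m/s × 6.5607×10^-9 s = 1.65 m.

1.65 m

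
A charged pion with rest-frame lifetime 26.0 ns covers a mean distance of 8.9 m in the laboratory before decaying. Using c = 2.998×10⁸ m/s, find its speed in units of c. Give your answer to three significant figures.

0.752c

Lab distance = (lab lifetime)·v = γτ·βc, so βγ = d/(cτ) = 8.900/(2.998×10⁸ × 2.600×10^-8) = 1.1418.
With βγ = 1.1418: γ² = 1 + (βγ)² = 2.30371, and β = (βγ)/γ = 1.1418/1.5178 = 0.752.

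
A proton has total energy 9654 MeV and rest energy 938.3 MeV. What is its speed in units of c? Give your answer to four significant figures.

0.9953c

Total energy E = γmc² gives γ = 9654/938.3 = 10.289.
Hence β = √(1 − 1/γ²) = √(1 − 0.00944612) = √0.99055388 = 0.9953.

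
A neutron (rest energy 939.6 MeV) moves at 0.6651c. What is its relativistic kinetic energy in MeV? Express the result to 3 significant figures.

319 MeV

γ = 1/√(1 − β²) = 1/√(1 − 0.44235801) = 1/√0.55764199 = 1/0.746754 = 1.33913.
Kinetic energy: K = (γ − 1)mc² = (1.33913 − 1) × 939.6 MeV = 0.33913 × 939.6 = 319 MeV.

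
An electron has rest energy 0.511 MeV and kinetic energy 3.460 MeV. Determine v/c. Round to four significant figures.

0.9917

γ = 1 + K/(mc²) = 1 + 3.460/0.511 = 7.771.
β = √(1 − 1/γ²) = √(1 − 0.0165595) = √0.9834405 = 0.9917.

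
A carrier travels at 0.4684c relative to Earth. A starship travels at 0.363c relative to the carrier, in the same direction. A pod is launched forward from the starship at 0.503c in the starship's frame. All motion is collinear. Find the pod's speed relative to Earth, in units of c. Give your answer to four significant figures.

0.8940c

Compose velocities in two stages. Stage 1 (into S'): u₁ = (0.503+0.363)/(1+0.503×0.363) = 0.73229.
Stage 2 (into S): u = (0.73229+0.4684)/(1+0.73229×0.4684) = 0.89403, so the speed is 0.8940c.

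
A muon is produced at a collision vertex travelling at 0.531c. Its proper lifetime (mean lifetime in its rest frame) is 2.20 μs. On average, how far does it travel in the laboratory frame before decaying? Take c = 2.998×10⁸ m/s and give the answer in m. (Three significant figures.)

413 m

With β = 0.531, γ = 1/√(1 − 0.531²) = 1/√0.718039 = 1.1801.
Lab-frame lifetime: Δt = γτ = 1.1801 × 2.20 μs = 2.5962 μs.
Distance: d = vΔt = 0.531 × 2.998×10⁸ m/s × 2.5962×10^-6 s = 413 m.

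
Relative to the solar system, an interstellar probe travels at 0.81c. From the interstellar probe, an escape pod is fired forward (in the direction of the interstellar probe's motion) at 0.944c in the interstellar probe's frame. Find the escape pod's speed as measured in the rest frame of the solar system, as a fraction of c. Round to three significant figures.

0.994c

In units of c, u = (u' + v)/(1 + u'v) with u' = 0.944 and v = 0.81.
Numerator: 0.944 + 0.81 = 1.754. Denominator: 1 + (0.944)(0.81) = 1.76464.
u = 1.754/1.76464 = 0.99397, so the speed is 0.994c.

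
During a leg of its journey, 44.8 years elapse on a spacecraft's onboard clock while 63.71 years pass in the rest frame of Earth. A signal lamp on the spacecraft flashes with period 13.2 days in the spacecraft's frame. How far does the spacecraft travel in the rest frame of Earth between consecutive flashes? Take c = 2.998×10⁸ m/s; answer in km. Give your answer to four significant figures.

The time-dilation ratio gives γ = 63.71/44.8 = 1.4221.
β = √(1 − 1/γ²) = 0.71101. Lab-frame period = γτ = 1.4221×13.2 days = 18.772 days. Distance = βc × γτ = 0.71101 × 2.998×10⁸ m/s × 1621900.8 s = 3.4573×10^14 m = 3.457×10^11 km.

3.457×10^11 km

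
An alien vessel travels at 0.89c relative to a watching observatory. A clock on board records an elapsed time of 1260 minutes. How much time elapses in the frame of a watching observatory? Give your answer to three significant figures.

2760 minutes

γ = 1/√(1 − β²) = 1/√(1 − 0.7921) = 1/√0.2079 = 1/0.455961 = 2.1932.
The onboard clock measures proper time, so the interval in the rest frame of a watching observatory is dilated: Δt = γ·Δτ = 2.1932 × 1260 minutes = 2760 minutes.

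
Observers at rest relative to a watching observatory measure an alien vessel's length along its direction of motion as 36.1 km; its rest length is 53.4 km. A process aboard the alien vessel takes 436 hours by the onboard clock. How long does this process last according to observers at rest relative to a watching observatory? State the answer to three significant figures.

645 hours

γ = L₀/L = 53.4/36.1 = 1.47922.
Δt = γΔτ = 1.47922 × 436 = 645 hours.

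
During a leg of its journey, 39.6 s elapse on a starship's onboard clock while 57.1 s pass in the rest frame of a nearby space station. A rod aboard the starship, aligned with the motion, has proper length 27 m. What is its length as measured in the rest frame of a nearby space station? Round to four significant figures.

18.73 m

From Δt = γΔτ: γ = 57.1/39.6 = 1.44192.
L = L₀/γ = 27/1.44192 = 18.73 m.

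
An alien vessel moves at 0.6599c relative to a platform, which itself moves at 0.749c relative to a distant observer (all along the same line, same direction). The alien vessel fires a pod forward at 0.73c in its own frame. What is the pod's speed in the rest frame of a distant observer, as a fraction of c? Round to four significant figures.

0.9909c

Compose velocities in two stages. Stage 1 (into S'): u₁ = (0.73+0.6599)/(1+0.73×0.6599) = 0.93803.
Stage 2 (into S): u = (0.93803+0.749)/(1+0.93803×0.749) = 0.99086, so the speed is 0.9909c.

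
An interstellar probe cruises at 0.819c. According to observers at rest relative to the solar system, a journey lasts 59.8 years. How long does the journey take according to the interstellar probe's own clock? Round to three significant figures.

γ = 1/√(1 − β²) = 1/√(1 − 0.670761) = 1/√0.329239 = 1/0.573794 = 1.7428.
The interstellar probe's clock runs slow as seen from the solar system, so Δτ = Δt/γ = 59.8/1.7428 = 34.3 years.

34.3 years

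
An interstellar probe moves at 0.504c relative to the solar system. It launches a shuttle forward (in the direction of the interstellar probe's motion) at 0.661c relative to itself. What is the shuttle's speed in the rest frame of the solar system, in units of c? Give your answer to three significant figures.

In units of c, u = (u' + v)/(1 + u'v) with u' = 0.661 and v = 0.504.
Numerator: 0.661 + 0.504 = 1.165. Denominator: 1 + (0.661)(0.504) = 1.333144.
u = 1.165/1.333144 = 0.87387, so the speed is 0.874c.

0.874c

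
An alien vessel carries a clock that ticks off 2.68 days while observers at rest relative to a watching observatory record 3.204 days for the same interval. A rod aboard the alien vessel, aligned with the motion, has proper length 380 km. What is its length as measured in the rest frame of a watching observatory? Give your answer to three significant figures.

γ = Δt/Δτ = 3.204/2.68 = 1.19552.
The rod contracts by the same γ: 380 km / 1.19552 = 318 km.

318 km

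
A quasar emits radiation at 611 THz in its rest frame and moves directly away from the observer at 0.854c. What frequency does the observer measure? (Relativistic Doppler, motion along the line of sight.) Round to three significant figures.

171 THz

Relativistic Doppler (source moving away): f_obs = f_src · √((1−β)/(1+β)).
With β = 0.854: factor = √(0.146/1.854) = 0.28062.
f_obs = 611 × 0.28062 = 171 THz.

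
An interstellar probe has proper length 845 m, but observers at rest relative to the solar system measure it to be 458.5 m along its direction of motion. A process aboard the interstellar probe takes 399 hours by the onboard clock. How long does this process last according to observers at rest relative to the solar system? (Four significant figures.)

735.3 hours

γ = L₀/L = 845/458.5 = 1.84297.
Δt = γΔτ = 1.84297 × 399 = 735.3 hours.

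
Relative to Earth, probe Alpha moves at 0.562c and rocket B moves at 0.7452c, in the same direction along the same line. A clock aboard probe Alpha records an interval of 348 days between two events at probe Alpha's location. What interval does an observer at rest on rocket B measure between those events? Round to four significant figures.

366.7 days

The velocity of probe Alpha relative to rocket B is (0.562 − 0.7452)c / (1 − 0.562×0.7452) = −0.31521c; relative speed 0.31521c.
At |u| = 0.31521c, γ = (1 − 0.0993573)^(−1/2) = 1.0537.
The clock on probe Alpha records proper time, so rocket B measures Δt = γΔτ = 1.0537 × 348 = 366.7 days.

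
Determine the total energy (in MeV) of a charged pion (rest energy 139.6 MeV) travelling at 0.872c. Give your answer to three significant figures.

285 MeV

With β = 0.872, γ = 1/√(1 − 0.872²) = 1/√0.239616 = 2.0429.
Total energy: E = γmc² = 2.0429 × 139.6 MeV = 285 MeV.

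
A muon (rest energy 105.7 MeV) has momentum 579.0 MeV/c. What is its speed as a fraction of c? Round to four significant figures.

0.9837c

βγ = pc/(mc²) = 579.0/105.7 = 5.4778.
Since γ² = 1 + (βγ)² = 31.0063, γ = √31.0063 = 5.56833, and β = (βγ)/γ = 5.4778/5.56833 = 0.9837.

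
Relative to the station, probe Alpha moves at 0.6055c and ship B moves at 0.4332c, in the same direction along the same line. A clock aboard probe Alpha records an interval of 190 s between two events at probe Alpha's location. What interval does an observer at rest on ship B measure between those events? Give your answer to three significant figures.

Transform probe Alpha's velocity into ship B's frame: (0.6055 − 0.4332)/(1 − 0.6055·0.4332) = 0.1723/0.7376974, so the relative speed is 0.23356c.
γ for this relative speed: γ = 1/√(1 − 0.0545503) = 1.0284.
Probe Alpha's interval is proper; time dilation gives Δt_B = γΔτ = 1.0284 × 190 s = 195 s.

195 s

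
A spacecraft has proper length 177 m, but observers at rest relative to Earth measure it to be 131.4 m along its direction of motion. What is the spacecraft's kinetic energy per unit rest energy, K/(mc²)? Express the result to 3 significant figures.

0.347

Length contraction gives γ = L₀/L = 177/131.4 = 1.34703.
Since K = (γ−1)mc², K/(mc²) = 1.34703 − 1 = 0.347.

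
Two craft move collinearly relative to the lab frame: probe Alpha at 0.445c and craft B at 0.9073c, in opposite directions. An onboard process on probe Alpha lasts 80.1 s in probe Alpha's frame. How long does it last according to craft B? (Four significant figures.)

Speed of probe Alpha in craft B's frame: u = (v_A + v_B)/(1 + v_A v_B/c²) = (0.445 + 0.9073)/(1 + 0.445×0.9073) = 1.3523/1.4037485 = 0.96335; |u| = 0.96335c.
At |u| = 0.96335c, γ = (1 − 0.928043)^(−1/2) = 3.7279.
Probe Alpha's interval is proper; time dilation gives Δt_B = γΔτ = 3.7279 × 80.1 s = 298.6 s.

298.6 s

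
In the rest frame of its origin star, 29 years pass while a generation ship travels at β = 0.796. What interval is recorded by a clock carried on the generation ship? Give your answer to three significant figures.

β² = 0.633616, so γ = 1/√0.366384 = 1.6521.
The moving clock records proper time: Δτ = Δt/γ = 29/1.6521 = 17.6 years.

17.6 years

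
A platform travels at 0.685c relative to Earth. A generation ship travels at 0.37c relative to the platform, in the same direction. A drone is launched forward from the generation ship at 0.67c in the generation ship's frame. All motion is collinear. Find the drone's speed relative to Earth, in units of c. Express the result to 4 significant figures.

Apply u = (u'+v)/(1+u'v) twice. Drone in the platform frame: (0.67+0.37)/(1+0.67·0.37) = 1.04/1.2479 = 0.8334c.
That velocity, transformed to the rest frame of Earth: (0.8334+0.685)/(1+0.8334·0.685) = 1.5184/1.570879 = 0.96659c.

0.9666c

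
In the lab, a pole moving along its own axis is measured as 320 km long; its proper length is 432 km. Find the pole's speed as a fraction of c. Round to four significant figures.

Length contraction gives γ = L₀/L = 432/320 = 1.35.
β = √(1 − 1/γ²) = √0.451303 = 0.6718.

0.6718c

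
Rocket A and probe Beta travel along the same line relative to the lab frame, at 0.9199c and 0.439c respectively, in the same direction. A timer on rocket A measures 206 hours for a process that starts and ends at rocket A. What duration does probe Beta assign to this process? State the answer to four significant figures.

Transform rocket A's velocity into probe Beta's frame: (0.9199 − 0.439)/(1 − 0.9199·0.439) = 0.4809/0.5961639, so the relative speed is 0.80666c.
γ for this relative speed: γ = 1/√(1 − 0.6507) = 1.692.
Rocket A's interval is proper; time dilation gives Δt_B = γΔτ = 1.692 × 206 hours = 348.6 hours.

348.6 hours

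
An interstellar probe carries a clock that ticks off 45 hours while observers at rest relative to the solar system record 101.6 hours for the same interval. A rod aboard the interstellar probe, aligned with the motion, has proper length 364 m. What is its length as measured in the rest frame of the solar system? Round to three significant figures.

161 m

From Δt = γΔτ: γ = 101.6/45 = 2.25778.
L = L₀/γ = 364/2.25778 = 161 m.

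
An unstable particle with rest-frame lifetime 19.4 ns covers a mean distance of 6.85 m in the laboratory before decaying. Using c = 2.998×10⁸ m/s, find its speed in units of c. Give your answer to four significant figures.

0.7623c

Lab distance = (lab lifetime)·v = γτ·βc, so βγ = d/(cτ) = 6.850/(2.998×10⁸ × 1.940×10^-8) = 1.1778.
With βγ = 1.1778: γ² = 1 + (βγ)² = 2.38721, and β = (βγ)/γ = 1.1778/1.54506 = 0.7623.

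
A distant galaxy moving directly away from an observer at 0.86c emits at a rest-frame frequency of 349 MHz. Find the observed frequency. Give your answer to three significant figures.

Relativistic Doppler (source moving away): f_obs = f_src · √((1−β)/(1+β)).
With β = 0.86: factor = √(0.14/1.86) = 0.27435.
f_obs = 349 × 0.27435 = 95.7 MHz.

95.7 MHz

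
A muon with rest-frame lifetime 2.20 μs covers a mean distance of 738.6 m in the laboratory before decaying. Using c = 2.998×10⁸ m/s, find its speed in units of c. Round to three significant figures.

0.746c

Let x = d/(cτ) = 738.6 m / (2.998×10⁸ m/s × 2.200×10^-6 s) = 1.1198. Since d = βγcτ, x = βγ = β/√(1−β²).
Solving: β² = x²/(1+x²) = 1.25395/2.25395 = 0.556334, so β = 0.746.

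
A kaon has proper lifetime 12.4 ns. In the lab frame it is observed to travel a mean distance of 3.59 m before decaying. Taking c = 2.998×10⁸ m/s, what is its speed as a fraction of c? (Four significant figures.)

0.6947c

Lab distance = (lab lifetime)·v = γτ·βc, so βγ = d/(cτ) = 3.590/(2.998×10⁸ × 1.240×10^-8) = 0.9657.
With βγ = 0.9657: γ² = 1 + (βγ)² = 1.932576, and β = (βγ)/γ = 0.9657/1.39017 = 0.6947.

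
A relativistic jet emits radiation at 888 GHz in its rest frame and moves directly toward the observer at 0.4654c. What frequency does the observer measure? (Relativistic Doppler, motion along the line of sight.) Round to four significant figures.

Relativistic Doppler (source moving toward): f_obs = f_src · √((1+β)/(1−β)).
With β = 0.4654: factor = √(1.4654/0.5346) = 1.6556.
f_obs = 888 × 1.6556 = 1470 GHz.

1470 GHz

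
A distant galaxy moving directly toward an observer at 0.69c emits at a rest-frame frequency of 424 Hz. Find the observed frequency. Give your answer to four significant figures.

990.0 Hz

Relativistic Doppler (source moving toward): f_obs = f_src · √((1+β)/(1−β)).
With β = 0.69: factor = √(1.69/0.31) = 2.3349.
f_obs = 424 × 2.3349 = 990.0 Hz.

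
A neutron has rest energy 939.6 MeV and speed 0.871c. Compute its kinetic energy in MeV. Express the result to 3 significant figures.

With β = 0.871, γ = 1/√(1 − 0.871²) = 1/√0.241359 = 2.0355.
Kinetic energy: K = (γ − 1)mc² = (2.0355 − 1) × 939.6 MeV = 1.0355 × 939.6 = 973 MeV.

973 MeV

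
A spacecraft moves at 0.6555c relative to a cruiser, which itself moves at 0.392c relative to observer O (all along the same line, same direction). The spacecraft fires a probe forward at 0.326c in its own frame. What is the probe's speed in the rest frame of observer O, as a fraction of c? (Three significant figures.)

0.912c

First combine the probe and spacecraft (S''→S'): u₁ = (0.326 + 0.6555)/(1 + 0.326×0.6555) = 0.9815/1.213693 = 0.80869.
Then combine with the cruiser (S'→S): u = (0.80869 + 0.392)/(1 + 0.80869×0.392) = 1.20069/1.31700648 = 0.91168.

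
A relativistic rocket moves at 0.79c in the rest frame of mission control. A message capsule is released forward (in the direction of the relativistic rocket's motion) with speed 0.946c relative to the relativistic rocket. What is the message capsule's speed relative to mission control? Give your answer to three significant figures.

In units of c, u = (u' + v)/(1 + u'v) with u' = 0.946 and v = 0.79.
Numerator: 0.946 + 0.79 = 1.736. Denominator: 1 + (0.946)(0.79) = 1.74734.
u = 1.736/1.74734 = 0.99351, so the speed is 0.994c.

0.994c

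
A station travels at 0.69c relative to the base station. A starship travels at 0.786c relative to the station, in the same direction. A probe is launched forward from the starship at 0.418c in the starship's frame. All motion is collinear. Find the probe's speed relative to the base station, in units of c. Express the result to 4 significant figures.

0.9821c

First combine the probe and starship (S''→S'): u₁ = (0.418 + 0.786)/(1 + 0.418×0.786) = 1.204/1.328548 = 0.90625.
Then combine with the station (S'→S): u = (0.90625 + 0.69)/(1 + 0.90625×0.69) = 1.59625/1.6253125 = 0.98212.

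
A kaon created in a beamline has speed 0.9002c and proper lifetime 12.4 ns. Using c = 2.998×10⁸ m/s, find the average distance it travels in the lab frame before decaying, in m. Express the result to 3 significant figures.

7.68 m

β² = 0.81036004, so γ = 1/√0.18963996 = 2.2963.
Lab-frame lifetime: Δt = γτ = 2.2963 × 12.4 ns = 28.474 ns.
Distance: d = vΔt = 0.9002 × 2.998×10⁸ m/s × 2.8474×10^-8 s = 7.68 m.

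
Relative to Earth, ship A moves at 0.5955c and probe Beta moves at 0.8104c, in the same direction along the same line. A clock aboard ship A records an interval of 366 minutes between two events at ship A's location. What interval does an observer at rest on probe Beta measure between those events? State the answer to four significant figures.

402.3 minutes

The velocity of ship A relative to probe Beta is (0.5955 − 0.8104)c / (1 − 0.5955×0.8104) = −0.41534c; relative speed 0.41534c.
At |u| = 0.41534c, γ = (1 − 0.172507)^(−1/2) = 1.0993.
Ship A's interval is proper; time dilation gives Δt_B = γΔτ = 1.0993 × 366 minutes = 402.3 minutes.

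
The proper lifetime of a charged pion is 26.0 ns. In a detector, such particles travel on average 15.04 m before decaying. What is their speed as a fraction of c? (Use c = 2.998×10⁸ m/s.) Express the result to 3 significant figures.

0.888c

Let x = d/(cτ) = 15.04 m / (2.998×10⁸ m/s × 2.600×10^-8 s) = 1.9295. Since d = βγcτ, x = βγ = β/√(1−β²).
Solving: β² = x²/(1+x²) = 3.72297/4.72297 = 0.788269, so β = 0.888.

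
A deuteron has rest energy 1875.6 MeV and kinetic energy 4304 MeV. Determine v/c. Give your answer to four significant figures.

0.9528

γ = 1 + K/(mc²) = 1 + 4304/1875.6 = 3.2947.
β = √(1 − 1/γ²) = √(1 − 0.092123) = √0.907877 = 0.9528.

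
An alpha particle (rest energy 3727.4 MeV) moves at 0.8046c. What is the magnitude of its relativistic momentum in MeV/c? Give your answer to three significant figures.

5050 MeV/c

γ = 1/√(1 − β²) = 1/√(1 − 0.64738116) = 1/√0.35261884 = 1/0.593817 = 1.684.
Momentum: p = γβ·mc = 1.684 × 0.8046 × 3727.4 MeV/c = 5050 MeV/c.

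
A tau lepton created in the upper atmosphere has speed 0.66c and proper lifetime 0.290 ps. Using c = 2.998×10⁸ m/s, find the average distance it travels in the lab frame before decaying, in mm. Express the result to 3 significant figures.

0.0764 mm

γ = 1/√(1 − β²) = 1/√(1 − 0.4356) = 1/√0.5644 = 1/0.751266 = 1.3311.
Lab-frame lifetime: Δt = γτ = 1.3311 × 0.290 ps = 0.38602 ps.
Distance: d = vΔt = 0.66 × 2.998×10⁸ m/s × 3.8602×10^-13 s = 7.64×10^-5 m = 0.0764 mm.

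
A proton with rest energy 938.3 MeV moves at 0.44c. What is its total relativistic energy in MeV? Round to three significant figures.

β² = 0.1936, so γ = 1/√0.8064 = 1.1136.
Total energy: E = γmc² = 1.1136 × 938.3 MeV = 1040 MeV.

1040 MeV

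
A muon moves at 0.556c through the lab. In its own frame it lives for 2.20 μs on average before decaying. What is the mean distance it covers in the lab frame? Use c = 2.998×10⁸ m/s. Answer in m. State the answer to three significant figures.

With β = 0.556, γ = 1/√(1 − 0.556²) = 1/√0.690864 = 1.2031.
Lab-frame lifetime: Δt = γτ = 1.2031 × 2.20 μs = 2.6468 μs.
Distance: d = vΔt = 0.556 × 2.998×10⁸ m/s × 2.6468×10^-6 s = 441 m.

441 m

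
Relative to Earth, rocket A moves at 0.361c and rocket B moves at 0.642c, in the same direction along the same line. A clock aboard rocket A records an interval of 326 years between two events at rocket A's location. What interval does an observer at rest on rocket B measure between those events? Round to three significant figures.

350 years

Speed of rocket A in rocket B's frame: u = (v_A − v_B)/(1 − v_A v_B/c²) = (0.361 − 0.642)/(1 − 0.361×0.642) = −0.281/0.768238 = −0.36577; |u| = 0.36577c.
At |u| = 0.36577c, γ = (1 − 0.133788)^(−1/2) = 1.0745.
The clock on rocket A records proper time, so rocket B measures Δt = γΔτ = 1.0745 × 326 = 350 years.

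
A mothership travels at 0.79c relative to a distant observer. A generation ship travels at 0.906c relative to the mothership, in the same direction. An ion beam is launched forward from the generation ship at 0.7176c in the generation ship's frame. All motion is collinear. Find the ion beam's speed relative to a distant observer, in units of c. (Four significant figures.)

First combine the ion beam and generation ship (S''→S'): u₁ = (0.7176 + 0.906)/(1 + 0.7176×0.906) = 1.6236/1.6501456 = 0.98391.
Then combine with the mothership (S'→S): u = (0.98391 + 0.79)/(1 + 0.98391×0.79) = 1.77391/1.7772889 = 0.9981.

0.9981c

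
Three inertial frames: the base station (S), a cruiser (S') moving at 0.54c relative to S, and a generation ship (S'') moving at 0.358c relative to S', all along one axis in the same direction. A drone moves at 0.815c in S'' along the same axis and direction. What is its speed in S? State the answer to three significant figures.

0.972c

First combine the drone and generation ship (S''→S'): u₁ = (0.815 + 0.358)/(1 + 0.815×0.358) = 1.173/1.29177 = 0.90806.
Then combine with the cruiser (S'→S): u = (0.90806 + 0.54)/(1 + 0.90806×0.54) = 1.44806/1.4903524 = 0.97162.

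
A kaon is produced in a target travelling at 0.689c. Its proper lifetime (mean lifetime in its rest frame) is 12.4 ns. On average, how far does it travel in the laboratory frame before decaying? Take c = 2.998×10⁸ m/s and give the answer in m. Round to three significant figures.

3.53 m

Lorentz factor: γ = (1 − 0.474721)^(−1/2) = 1.3798.
Lab-frame lifetime: Δt = γτ = 1.3798 × 12.4 ns = 17.11 ns.
Distance: d = vΔt = 0.689 × 2.998×10⁸ m/s × 1.7110×10^-8 s = 3.53 m.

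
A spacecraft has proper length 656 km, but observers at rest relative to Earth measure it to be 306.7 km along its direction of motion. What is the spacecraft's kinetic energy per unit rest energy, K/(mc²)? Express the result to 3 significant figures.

1.14

Length contraction gives γ = L₀/L = 656/306.7 = 2.1389.
Since K = (γ−1)mc², K/(mc²) = 2.1389 − 1 = 1.14.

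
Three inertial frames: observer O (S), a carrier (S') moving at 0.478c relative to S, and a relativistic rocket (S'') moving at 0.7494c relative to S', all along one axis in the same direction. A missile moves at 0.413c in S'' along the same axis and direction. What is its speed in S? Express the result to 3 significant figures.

0.959c

Compose velocities in two stages. Stage 1 (into S'): u₁ = (0.413+0.7494)/(1+0.413×0.7494) = 0.88767.
Stage 2 (into S): u = (0.88767+0.478)/(1+0.88767×0.478) = 0.95883, so the speed is 0.959c.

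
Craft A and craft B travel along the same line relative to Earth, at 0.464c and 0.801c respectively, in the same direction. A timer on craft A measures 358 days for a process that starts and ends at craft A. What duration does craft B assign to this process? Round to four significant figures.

424.2 days

Speed of craft A in craft B's frame: u = (v_A − v_B)/(1 − v_A v_B/c²) = (0.464 − 0.801)/(1 − 0.464×0.801) = −0.337/0.628336 = −0.53634; |u| = 0.53634c.
At |u| = 0.53634c, γ = (1 − 0.287661)^(−1/2) = 1.1848.
The clock on craft A records proper time, so craft B measures Δt = γΔτ = 1.1848 × 358 = 424.2 days.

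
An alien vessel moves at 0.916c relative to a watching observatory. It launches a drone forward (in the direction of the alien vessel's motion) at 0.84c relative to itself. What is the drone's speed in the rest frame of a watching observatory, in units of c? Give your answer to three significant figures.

Relativistic velocity addition: u = (u' + v)/(1 + u'v/c²), with u' = 0.84c and v = 0.916c.
Numerator: 0.84 + 0.916 = 1.756. Denominator: 1 + (0.84)(0.916) = 1.76944.
u = 1.756/1.76944 = 0.9924, so the speed is 0.992c.

0.992c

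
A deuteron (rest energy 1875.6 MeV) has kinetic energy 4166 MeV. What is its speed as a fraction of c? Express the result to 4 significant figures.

γ = 1 + K/(mc²) = 1 + 4166/1875.6 = 3.2212.
β = √(1 − 1/γ²) = √(1 − 0.0963751) = √0.9036249 = 0.9506.

0.9506c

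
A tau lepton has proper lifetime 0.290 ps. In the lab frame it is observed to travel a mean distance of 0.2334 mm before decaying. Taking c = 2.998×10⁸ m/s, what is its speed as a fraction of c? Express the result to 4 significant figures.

0.9371c

d = βγcτ ⇒ βγ = d/(cτ) = 2.334×10^-4 m / (8.6942×10^-5 m) = 2.6845.
β = (βγ)/√(1+(βγ)²) = 2.6845/√8.20654 = 0.9371.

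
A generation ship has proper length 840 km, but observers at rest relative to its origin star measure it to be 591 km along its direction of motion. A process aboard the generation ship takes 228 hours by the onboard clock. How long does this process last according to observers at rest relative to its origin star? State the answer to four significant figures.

Length contraction gives γ = L₀/L = 840/591 = 1.42132.
Δt = γΔτ = 1.42132 × 228 = 324.1 hours.

324.1 hours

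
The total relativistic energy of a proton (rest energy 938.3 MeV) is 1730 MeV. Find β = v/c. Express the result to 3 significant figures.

0.840

γ = E/(mc²) = 1730/938.3 = 1.8438.
β = √(1 − 1/γ²) = √(1 − 0.294152) = √0.705848 = 0.840.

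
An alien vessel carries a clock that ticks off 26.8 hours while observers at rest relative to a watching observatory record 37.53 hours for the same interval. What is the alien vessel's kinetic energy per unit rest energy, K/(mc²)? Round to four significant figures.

The time-dilation ratio gives γ = 37.53/26.8 = 1.40037.
Since K = (γ−1)mc², K/(mc²) = 1.40037 − 1 = 0.4004.

0.4004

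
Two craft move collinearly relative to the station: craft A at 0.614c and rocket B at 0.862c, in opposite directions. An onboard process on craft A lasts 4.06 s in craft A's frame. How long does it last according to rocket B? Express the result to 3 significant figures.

Transform craft A's velocity into rocket B's frame: (0.614 + 0.862)/(1 + 0.614·0.862) = 1.476/1.529268, so the relative speed is 0.96517c.
γ for this relative speed: γ = 1/√(1 − 0.931553) = 3.8223.
Craft A's interval is proper; time dilation gives Δt_B = γΔτ = 3.8223 × 4.06 s = 15.5 s.

15.5 s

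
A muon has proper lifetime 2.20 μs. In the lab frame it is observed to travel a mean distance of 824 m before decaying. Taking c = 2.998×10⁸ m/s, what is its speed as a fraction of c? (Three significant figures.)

0.781c

Let x = d/(cτ) = 824.0 m / (2.998×10⁸ m/s × 2.200×10^-6 s) = 1.2493. Since d = βγcτ, x = βγ = β/√(1−β²).
Solving: β² = x²/(1+x²) = 1.56075/2.56075 = 0.609489, so β = 0.781.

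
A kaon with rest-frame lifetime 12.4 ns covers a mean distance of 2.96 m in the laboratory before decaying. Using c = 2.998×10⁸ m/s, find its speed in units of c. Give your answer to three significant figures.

0.623c

d = βγcτ ⇒ βγ = d/(cτ) = 2.960 m / (3.71752 m) = 0.79623.
β = (βγ)/√(1+(βγ)²) = 0.79623/√1.633982 = 0.623.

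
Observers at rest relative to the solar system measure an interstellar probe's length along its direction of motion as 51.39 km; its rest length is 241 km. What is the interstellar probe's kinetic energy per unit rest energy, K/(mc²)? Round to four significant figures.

From L = L₀/γ: γ = 241/51.39 = 4.68963.
K/(mc²) = γ − 1 = 4.68963 − 1 = 3.690.

3.690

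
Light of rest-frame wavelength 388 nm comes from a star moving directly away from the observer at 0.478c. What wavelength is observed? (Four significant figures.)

652.9 nm

Relativistic Doppler for wavelength: λ_obs = λ_src · √((1+β)/(1−β)).
With β = 0.478: factor = √(1.478/0.522) = 1.6827.
λ_obs = 388 × 1.6827 = 652.9 nm.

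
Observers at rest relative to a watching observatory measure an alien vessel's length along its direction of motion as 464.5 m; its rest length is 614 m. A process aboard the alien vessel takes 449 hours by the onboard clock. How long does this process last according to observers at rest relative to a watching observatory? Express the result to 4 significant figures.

Length contraction gives γ = L₀/L = 614/464.5 = 1.32185.
The same γ dilates the second interval: 1.32185 × 449 hours = 593.5 hours.

593.5 hours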